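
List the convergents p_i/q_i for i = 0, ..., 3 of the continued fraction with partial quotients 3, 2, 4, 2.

Using the convergent recurrence p_i = a_i*p_{i-1} + p_{i-2}, q_i = a_i*q_{i-1} + q_{i-2} with p_{-2}=0, p_{-1}=1, q_{-2}=1, q_{-1}=0:
  i=0: a_0=3, p_0 = 3*1 + 0 = 3, q_0 = 3*0 + 1 = 1.
  i=1: a_1=2, p_1 = 2*3 + 1 = 7, q_1 = 2*1 + 0 = 2.
  i=2: a_2=4, p_2 = 4*7 + 3 = 31, q_2 = 4*2 + 1 = 9.
  i=3: a_3=2, p_3 = 2*31 + 7 = 69, q_3 = 2*9 + 2 = 20.

3/1, 7/2, 31/9, 69/20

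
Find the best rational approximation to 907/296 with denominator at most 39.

Expand x = 907/296 as a continued fraction with the Euclidean algorithm:
  907 = 3*296 + 19, so a_0 = 3.
  296 = 15*19 + 11, so a_1 = 15.
  19 = 1*11 + 8, so a_2 = 1.
  11 = 1*8 + 3, so a_3 = 1.
  8 = 2*3 + 2, so a_4 = 2.
  3 = 1*2 + 1, so a_5 = 1.
  2 = 2*1 + 0, so a_6 = 2.
so x = [3; 15, 1, 1, 2, 1, 2].
Convergents (p_i = a_i*p_{i-1} + p_{i-2}, q_i = a_i*q_{i-1} + q_{i-2} with p_{-2}=0, p_{-1}=1, q_{-2}=1, q_{-1}=0), until the denominator exceeds 39:
  i=0: a_0=3, p_0 = 3*1 + 0 = 3, q_0 = 3*0 + 1 = 1.
  i=1: a_1=15, p_1 = 15*3 + 1 = 46, q_1 = 15*1 + 0 = 15.
  i=2: a_2=1, p_2 = 1*46 + 3 = 49, q_2 = 1*15 + 1 = 16.
  i=3: a_3=1, p_3 = 1*49 + 46 = 95, q_3 = 1*16 + 15 = 31.
  i=4: a_4=2, p_4 = 2*95 + 49 = 239, q_4 = 2*31 + 16 = 78.
q_4 = 78 > 39, so the last convergent with denominator <= 39 is p_3/q_3 = 95/31.
The closest fraction with denominator <= 39 is either p_3/q_3 or the intermediate fraction (k*p_3 + p_2)/(k*q_3 + q_2) with the largest k >= 1 whose denominator stays <= 39; these approach x as k grows, and every other convergent or intermediate fraction in range is farther away.
Largest k: floor((39 - q_2)/q_3) = floor((39 - 16)/31) = 0.
Since k = 0, no intermediate fraction beyond p_3/q_3 has denominator <= 39, so the convergent 95/31 is the closest (its error is |907*31 - 95*296|/(296*31) = 3/9176).

95/31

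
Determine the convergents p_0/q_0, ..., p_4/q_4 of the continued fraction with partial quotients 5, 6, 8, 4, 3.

5/1, 31/6, 253/49, 1043/202, 3382/655

Using the convergent recurrence p_i = a_i*p_{i-1} + p_{i-2}, q_i = a_i*q_{i-1} + q_{i-2} with p_{-2}=0, p_{-1}=1, q_{-2}=1, q_{-1}=0:
  i=0: a_0=5, p_0 = 5*1 + 0 = 5, q_0 = 5*0 + 1 = 1.
  i=1: a_1=6, p_1 = 6*5 + 1 = 31, q_1 = 6*1 + 0 = 6.
  i=2: a_2=8, p_2 = 8*31 + 5 = 253, q_2 = 8*6 + 1 = 49.
  i=3: a_3=4, p_3 = 4*253 + 31 = 1043, q_3 = 4*49 + 6 = 202.
  i=4: a_4=3, p_4 = 3*1043 + 253 = 3382, q_4 = 3*202 + 49 = 655.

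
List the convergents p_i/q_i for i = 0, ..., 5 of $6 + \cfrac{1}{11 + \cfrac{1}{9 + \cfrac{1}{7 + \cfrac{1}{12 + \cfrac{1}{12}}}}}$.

Using the convergent recurrence p_i = a_i*p_{i-1} + p_{i-2}, q_i = a_i*q_{i-1} + q_{i-2} with p_{-2}=0, p_{-1}=1, q_{-2}=1, q_{-1}=0:
  i=0: a_0=6, p_0 = 6*1 + 0 = 6, q_0 = 6*0 + 1 = 1.
  i=1: a_1=11, p_1 = 11*6 + 1 = 67, q_1 = 11*1 + 0 = 11.
  i=2: a_2=9, p_2 = 9*67 + 6 = 609, q_2 = 9*11 + 1 = 100.
  i=3: a_3=7, p_3 = 7*609 + 67 = 4330, q_3 = 7*100 + 11 = 711.
  i=4: a_4=12, p_4 = 12*4330 + 609 = 52569, q_4 = 12*711 + 100 = 8632.
  i=5: a_5=12, p_5 = 12*52569 + 4330 = 635158, q_5 = 12*8632 + 711 = 104295.

6/1, 67/11, 609/100, 4330/711, 52569/8632, 635158/104295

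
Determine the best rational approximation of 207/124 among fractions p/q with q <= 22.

5/3

Expand x = 207/124 as a continued fraction with the Euclidean algorithm:
  207 = 1*124 + 83, so a_0 = 1.
  124 = 1*83 + 41, so a_1 = 1.
  83 = 2*41 + 1, so a_2 = 2.
  41 = 41*1 + 0, so a_3 = 41.
so x = [1; 1, 2, 41].
Convergents (p_i = a_i*p_{i-1} + p_{i-2}, q_i = a_i*q_{i-1} + q_{i-2} with p_{-2}=0, p_{-1}=1, q_{-2}=1, q_{-1}=0), until the denominator exceeds 22:
  i=0: a_0=1, p_0 = 1*1 + 0 = 1, q_0 = 1*0 + 1 = 1.
  i=1: a_1=1, p_1 = 1*1 + 1 = 2, q_1 = 1*1 + 0 = 1.
  i=2: a_2=2, p_2 = 2*2 + 1 = 5, q_2 = 2*1 + 1 = 3.
  i=3: a_3=41, p_3 = 41*5 + 2 = 207, q_3 = 41*3 + 1 = 124.
q_3 = 124 > 22, so the last convergent with denominator <= 22 is p_2/q_2 = 5/3.
The closest fraction with denominator <= 22 is either p_2/q_2 or the intermediate fraction (k*p_2 + p_1)/(k*q_2 + q_1) with the largest k >= 1 whose denominator stays <= 22; these approach x as k grows, and every other convergent or intermediate fraction in range is farther away.
Largest k: floor((22 - q_1)/q_2) = floor((22 - 1)/3) = 7.
That gives (7*5 + 2)/(7*3 + 1) = 37/22.
Compare the errors: |x - 5/3| = |207*3 - 5*124|/(124*3) = 1/372, and |x - 37/22| = |207*22 - 37*124|/(124*22) = 34/2728.
Cross-multiplying, 1*2728 = 2728 < 12648 = 34*372, so 1/372 is smaller: the convergent 5/3 is closer to x than 37/22.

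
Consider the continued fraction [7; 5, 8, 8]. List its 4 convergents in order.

Using the convergent recurrence p_i = a_i*p_{i-1} + p_{i-2}, q_i = a_i*q_{i-1} + q_{i-2} with p_{-2}=0, p_{-1}=1, q_{-2}=1, q_{-1}=0:
  i=0: a_0=7, p_0 = 7*1 + 0 = 7, q_0 = 7*0 + 1 = 1.
  i=1: a_1=5, p_1 = 5*7 + 1 = 36, q_1 = 5*1 + 0 = 5.
  i=2: a_2=8, p_2 = 8*36 + 7 = 295, q_2 = 8*5 + 1 = 41.
  i=3: a_3=8, p_3 = 8*295 + 36 = 2396, q_3 = 8*41 + 5 = 333.

7/1, 36/5, 295/41, 2396/333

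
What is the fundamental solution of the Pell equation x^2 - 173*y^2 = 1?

First expand sqrt(173) as a continued fraction. With x_i = (sqrt(173) + m_i)/d_i and (m_0, d_0) = (0, 1): a_0 = floor(sqrt(173)) = 13, since 13^2 = 169 <= 173 < 196 = 14^2.
Iterate m_{i+1} = d_i*a_i - m_i, d_{i+1} = (173 - m_{i+1}^2)/d_i, a_{i+1} = floor((a_0 + m_{i+1})/d_{i+1}):
  m_1 = 1*13 - 0 = 13, d_1 = (173 - 13^2)/1 = 4/1 = 4, a_1 = floor((13 + 13)/4) = 6.
  m_2 = 4*6 - 13 = 11, d_2 = (173 - 11^2)/4 = 52/4 = 13, a_2 = floor((13 + 11)/13) = 1.
  m_3 = 13*1 - 11 = 2, d_3 = (173 - 2^2)/13 = 169/13 = 13, a_3 = floor((13 + 2)/13) = 1.
  m_4 = 13*1 - 2 = 11, d_4 = (173 - 11^2)/13 = 52/13 = 4, a_4 = floor((13 + 11)/4) = 6.
  m_5 = 4*6 - 11 = 13, d_5 = (173 - 13^2)/4 = 4/4 = 1, a_5 = floor((13 + 13)/1) = 26.
  m_6 = 1*26 - 13 = 13, d_6 = (173 - 13^2)/1 = 4/1 = 4: (m_6, d_6) = (m_1, d_1) = (13, 4), so from here the quotients repeat a_1, ..., a_5; the period length is 5.
So sqrt(173) = [13; (6, 1, 1, 6, 26)] with period length k = 5.
k is odd, so (p_{k-1}, q_{k-1}) only solves x^2 - 173y^2 = -1 and the fundamental solution of x^2 - 173y^2 = 1 is (p_{2k-1}, q_{2k-1}) = (p_9, q_9); compute convergents through index 9, running through the period twice.
Convergents (p_i = a_i*p_{i-1} + p_{i-2}, q_i = a_i*q_{i-1} + q_{i-2} with p_{-2}=0, p_{-1}=1, q_{-2}=1, q_{-1}=0):
  i=0: a_0=13, p_0 = 13*1 + 0 = 13, q_0 = 13*0 + 1 = 1.
  i=1: a_1=6, p_1 = 6*13 + 1 = 79, q_1 = 6*1 + 0 = 6.
  i=2: a_2=1, p_2 = 1*79 + 13 = 92, q_2 = 1*6 + 1 = 7.
  i=3: a_3=1, p_3 = 1*92 + 79 = 171, q_3 = 1*7 + 6 = 13.
  i=4: a_4=6, p_4 = 6*171 + 92 = 1118, q_4 = 6*13 + 7 = 85.
  i=5: a_5=26, p_5 = 26*1118 + 171 = 29239, q_5 = 26*85 + 13 = 2223.
  i=6: a_6=6, p_6 = 6*29239 + 1118 = 176552, q_6 = 6*2223 + 85 = 13423.
  i=7: a_7=1, p_7 = 1*176552 + 29239 = 205791, q_7 = 1*13423 + 2223 = 15646.
  i=8: a_8=1, p_8 = 1*205791 + 176552 = 382343, q_8 = 1*15646 + 13423 = 29069.
  i=9: a_9=6, p_9 = 6*382343 + 205791 = 2499849, q_9 = 6*29069 + 15646 = 190060.
Indeed p_4^2 - 173*q_4^2 = 1249924 - 1249925 = -1, not +1.
Check: 2499849^2 - 173*190060^2 = 6249245022801 - 6249245022800 = 1, so (x, y) = (2499849, 190060) solves the equation, and by the theorem it is the least positive solution.

(x, y) = (2499849, 190060)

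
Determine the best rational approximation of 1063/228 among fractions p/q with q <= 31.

14/3

Expand x = 1063/228 as a continued fraction with the Euclidean algorithm:
  1063 = 4*228 + 151, so a_0 = 4.
  228 = 1*151 + 77, so a_1 = 1.
  151 = 1*77 + 74, so a_2 = 1.
  77 = 1*74 + 3, so a_3 = 1.
  74 = 24*3 + 2, so a_4 = 24.
  3 = 1*2 + 1, so a_5 = 1.
  2 = 2*1 + 0, so a_6 = 2.
so x = [4; 1, 1, 1, 24, 1, 2].
Convergents (p_i = a_i*p_{i-1} + p_{i-2}, q_i = a_i*q_{i-1} + q_{i-2} with p_{-2}=0, p_{-1}=1, q_{-2}=1, q_{-1}=0), until the denominator exceeds 31:
  i=0: a_0=4, p_0 = 4*1 + 0 = 4, q_0 = 4*0 + 1 = 1.
  i=1: a_1=1, p_1 = 1*4 + 1 = 5, q_1 = 1*1 + 0 = 1.
  i=2: a_2=1, p_2 = 1*5 + 4 = 9, q_2 = 1*1 + 1 = 2.
  i=3: a_3=1, p_3 = 1*9 + 5 = 14, q_3 = 1*2 + 1 = 3.
  i=4: a_4=24, p_4 = 24*14 + 9 = 345, q_4 = 24*3 + 2 = 74.
q_4 = 74 > 31, so the last convergent with denominator <= 31 is p_3/q_3 = 14/3.
The closest fraction with denominator <= 31 is either p_3/q_3 or the intermediate fraction (k*p_3 + p_2)/(k*q_3 + q_2) with the largest k >= 1 whose denominator stays <= 31; these approach x as k grows, and every other convergent or intermediate fraction in range is farther away.
Largest k: floor((31 - q_2)/q_3) = floor((31 - 2)/3) = 9.
That gives (9*14 + 9)/(9*3 + 2) = 135/29.
Compare the errors: |x - 14/3| = |1063*3 - 14*228|/(228*3) = 3/684, and |x - 135/29| = |1063*29 - 135*228|/(228*29) = 47/6612.
Cross-multiplying, 3*6612 = 19836 < 32148 = 47*684, so 3/684 is smaller: the convergent 14/3 is closer to x than 135/29.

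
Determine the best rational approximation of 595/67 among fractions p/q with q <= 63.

373/42

Expand x = 595/67 as a continued fraction with the Euclidean algorithm:
  595 = 8*67 + 59, so a_0 = 8.
  67 = 1*59 + 8, so a_1 = 1.
  59 = 7*8 + 3, so a_2 = 7.
  8 = 2*3 + 2, so a_3 = 2.
  3 = 1*2 + 1, so a_4 = 1.
  2 = 2*1 + 0, so a_5 = 2.
so x = [8; 1, 7, 2, 1, 2].
Convergents (p_i = a_i*p_{i-1} + p_{i-2}, q_i = a_i*q_{i-1} + q_{i-2} with p_{-2}=0, p_{-1}=1, q_{-2}=1, q_{-1}=0), until the denominator exceeds 63:
  i=0: a_0=8, p_0 = 8*1 + 0 = 8, q_0 = 8*0 + 1 = 1.
  i=1: a_1=1, p_1 = 1*8 + 1 = 9, q_1 = 1*1 + 0 = 1.
  i=2: a_2=7, p_2 = 7*9 + 8 = 71, q_2 = 7*1 + 1 = 8.
  i=3: a_3=2, p_3 = 2*71 + 9 = 151, q_3 = 2*8 + 1 = 17.
  i=4: a_4=1, p_4 = 1*151 + 71 = 222, q_4 = 1*17 + 8 = 25.
  i=5: a_5=2, p_5 = 2*222 + 151 = 595, q_5 = 2*25 + 17 = 67.
q_5 = 67 > 63, so the last convergent with denominator <= 63 is p_4/q_4 = 222/25.
The closest fraction with denominator <= 63 is either p_4/q_4 or the intermediate fraction (k*p_4 + p_3)/(k*q_4 + q_3) with the largest k >= 1 whose denominator stays <= 63; these approach x as k grows, and every other convergent or intermediate fraction in range is farther away.
Largest k: floor((63 - q_3)/q_4) = floor((63 - 17)/25) = 1.
That gives (1*222 + 151)/(1*25 + 17) = 373/42.
Compare the errors: |x - 222/25| = |595*25 - 222*67|/(67*25) = 1/1675, and |x - 373/42| = |595*42 - 373*67|/(67*42) = 1/2814.
Cross-multiplying, 1*1675 = 1675 < 2814 = 1*2814, so 1/2814 is smaller: the intermediate fraction 373/42 is closer to x than 222/25.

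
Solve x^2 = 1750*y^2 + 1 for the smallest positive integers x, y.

First expand sqrt(1750) as a continued fraction. With x_i = (sqrt(1750) + m_i)/d_i and (m_0, d_0) = (0, 1): a_0 = floor(sqrt(1750)) = 41, since 41^2 = 1681 <= 1750 < 1764 = 42^2.
Iterate m_{i+1} = d_i*a_i - m_i, d_{i+1} = (1750 - m_{i+1}^2)/d_i, a_{i+1} = floor((a_0 + m_{i+1})/d_{i+1}):
  m_1 = 1*41 - 0 = 41, d_1 = (1750 - 41^2)/1 = 69/1 = 69, a_1 = floor((41 + 41)/69) = 1.
  m_2 = 69*1 - 41 = 28, d_2 = (1750 - 28^2)/69 = 966/69 = 14, a_2 = floor((41 + 28)/14) = 4.
  m_3 = 14*4 - 28 = 28, d_3 = (1750 - 28^2)/14 = 966/14 = 69, a_3 = floor((41 + 28)/69) = 1.
  m_4 = 69*1 - 28 = 41, d_4 = (1750 - 41^2)/69 = 69/69 = 1, a_4 = floor((41 + 41)/1) = 82.
  m_5 = 1*82 - 41 = 41, d_5 = (1750 - 41^2)/1 = 69/1 = 69: (m_5, d_5) = (m_1, d_1) = (41, 69), so from here the quotients repeat a_1, ..., a_4; the period length is 4.
So sqrt(1750) = [41; (1, 4, 1, 82)] with period length k = 4.
k is even, so the fundamental solution of x^2 - 1750y^2 = 1 is (p_{k-1}, q_{k-1}) = (p_3, q_3); compute convergents through index 3.
Convergents (p_i = a_i*p_{i-1} + p_{i-2}, q_i = a_i*q_{i-1} + q_{i-2} with p_{-2}=0, p_{-1}=1, q_{-2}=1, q_{-1}=0):
  i=0: a_0=41, p_0 = 41*1 + 0 = 41, q_0 = 41*0 + 1 = 1.
  i=1: a_1=1, p_1 = 1*41 + 1 = 42, q_1 = 1*1 + 0 = 1.
  i=2: a_2=4, p_2 = 4*42 + 41 = 209, q_2 = 4*1 + 1 = 5.
  i=3: a_3=1, p_3 = 1*209 + 42 = 251, q_3 = 1*5 + 1 = 6.
Check: 251^2 - 1750*6^2 = 63001 - 63000 = 1, so (x, y) = (251, 6) solves the equation, and by the theorem it is the least positive solution.

(x, y) = (251, 6)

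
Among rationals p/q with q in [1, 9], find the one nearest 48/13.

26/7

Expand x = 48/13 as a continued fraction with the Euclidean algorithm:
  48 = 3*13 + 9, so a_0 = 3.
  13 = 1*9 + 4, so a_1 = 1.
  9 = 2*4 + 1, so a_2 = 2.
  4 = 4*1 + 0, so a_3 = 4.
so x = [3; 1, 2, 4].
Convergents (p_i = a_i*p_{i-1} + p_{i-2}, q_i = a_i*q_{i-1} + q_{i-2} with p_{-2}=0, p_{-1}=1, q_{-2}=1, q_{-1}=0), until the denominator exceeds 9:
  i=0: a_0=3, p_0 = 3*1 + 0 = 3, q_0 = 3*0 + 1 = 1.
  i=1: a_1=1, p_1 = 1*3 + 1 = 4, q_1 = 1*1 + 0 = 1.
  i=2: a_2=2, p_2 = 2*4 + 3 = 11, q_2 = 2*1 + 1 = 3.
  i=3: a_3=4, p_3 = 4*11 + 4 = 48, q_3 = 4*3 + 1 = 13.
q_3 = 13 > 9, so the last convergent with denominator <= 9 is p_2/q_2 = 11/3.
The closest fraction with denominator <= 9 is either p_2/q_2 or the intermediate fraction (k*p_2 + p_1)/(k*q_2 + q_1) with the largest k >= 1 whose denominator stays <= 9; these approach x as k grows, and every other convergent or intermediate fraction in range is farther away.
Largest k: floor((9 - q_1)/q_2) = floor((9 - 1)/3) = 2.
That gives (2*11 + 4)/(2*3 + 1) = 26/7.
Compare the errors: |x - 11/3| = |48*3 - 11*13|/(13*3) = 1/39, and |x - 26/7| = |48*7 - 26*13|/(13*7) = 2/91.
Cross-multiplying, 2*39 = 78 < 91 = 1*91, so 2/91 is smaller: the intermediate fraction 26/7 is closer to x than 11/3.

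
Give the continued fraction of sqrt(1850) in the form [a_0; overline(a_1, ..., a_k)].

Write x_i = (sqrt(1850) + m_i)/d_i with (m_0, d_0) = (0, 1). a_0 = floor(sqrt(1850)) = 43, since 43^2 = 1849 <= 1850 < 1936 = 44^2.
Iterate m_{i+1} = d_i*a_i - m_i, d_{i+1} = (1850 - m_{i+1}^2)/d_i, a_{i+1} = floor((a_0 + m_{i+1})/d_{i+1}):
  m_1 = 1*43 - 0 = 43, d_1 = (1850 - 43^2)/1 = 1/1 = 1, a_1 = floor((43 + 43)/1) = 86.
  m_2 = 1*86 - 43 = 43, d_2 = (1850 - 43^2)/1 = 1/1 = 1: (m_2, d_2) = (m_1, d_1) = (43, 1), so from here the quotient a_1 repeats; the period length is 1.
Hence the expansion of sqrt(1850) is a_0 = 43 followed by the repeating block 86 (period 1).

[43; overline(86)]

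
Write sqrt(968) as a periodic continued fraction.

[31; (8, 1, 6, 1, 8, 62)]

Write x_i = (sqrt(968) + m_i)/d_i with (m_0, d_0) = (0, 1). a_0 = floor(sqrt(968)) = 31, since 31^2 = 961 <= 968 < 1024 = 32^2.
Iterate m_{i+1} = d_i*a_i - m_i, d_{i+1} = (968 - m_{i+1}^2)/d_i, a_{i+1} = floor((a_0 + m_{i+1})/d_{i+1}):
  m_1 = 1*31 - 0 = 31, d_1 = (968 - 31^2)/1 = 7/1 = 7, a_1 = floor((31 + 31)/7) = 8.
  m_2 = 7*8 - 31 = 25, d_2 = (968 - 25^2)/7 = 343/7 = 49, a_2 = floor((31 + 25)/49) = 1.
  m_3 = 49*1 - 25 = 24, d_3 = (968 - 24^2)/49 = 392/49 = 8, a_3 = floor((31 + 24)/8) = 6.
  m_4 = 8*6 - 24 = 24, d_4 = (968 - 24^2)/8 = 392/8 = 49, a_4 = floor((31 + 24)/49) = 1.
  m_5 = 49*1 - 24 = 25, d_5 = (968 - 25^2)/49 = 343/49 = 7, a_5 = floor((31 + 25)/7) = 8.
  m_6 = 7*8 - 25 = 31, d_6 = (968 - 31^2)/7 = 7/7 = 1, a_6 = floor((31 + 31)/1) = 62.
  m_7 = 1*62 - 31 = 31, d_7 = (968 - 31^2)/1 = 7/1 = 7: (m_7, d_7) = (m_1, d_1) = (31, 7), so from here the quotients repeat a_1, ..., a_6; the period length is 6.
Hence the expansion of sqrt(968) is a_0 = 31 followed by the repeating block 8, 1, 6, 1, 8, 62 (period 6).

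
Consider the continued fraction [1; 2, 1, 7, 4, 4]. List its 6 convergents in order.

Using the convergent recurrence p_i = a_i*p_{i-1} + p_{i-2}, q_i = a_i*q_{i-1} + q_{i-2} with p_{-2}=0, p_{-1}=1, q_{-2}=1, q_{-1}=0:
  i=0: a_0=1, p_0 = 1*1 + 0 = 1, q_0 = 1*0 + 1 = 1.
  i=1: a_1=2, p_1 = 2*1 + 1 = 3, q_1 = 2*1 + 0 = 2.
  i=2: a_2=1, p_2 = 1*3 + 1 = 4, q_2 = 1*2 + 1 = 3.
  i=3: a_3=7, p_3 = 7*4 + 3 = 31, q_3 = 7*3 + 2 = 23.
  i=4: a_4=4, p_4 = 4*31 + 4 = 128, q_4 = 4*23 + 3 = 95.
  i=5: a_5=4, p_5 = 4*128 + 31 = 543, q_5 = 4*95 + 23 = 403.

1/1, 3/2, 4/3, 31/23, 128/95, 543/403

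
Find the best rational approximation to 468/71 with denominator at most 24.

145/22

Expand x = 468/71 as a continued fraction with the Euclidean algorithm:
  468 = 6*71 + 42, so a_0 = 6.
  71 = 1*42 + 29, so a_1 = 1.
  42 = 1*29 + 13, so a_2 = 1.
  29 = 2*13 + 3, so a_3 = 2.
  13 = 4*3 + 1, so a_4 = 4.
  3 = 3*1 + 0, so a_5 = 3.
so x = [6; 1, 1, 2, 4, 3].
Convergents (p_i = a_i*p_{i-1} + p_{i-2}, q_i = a_i*q_{i-1} + q_{i-2} with p_{-2}=0, p_{-1}=1, q_{-2}=1, q_{-1}=0), until the denominator exceeds 24:
  i=0: a_0=6, p_0 = 6*1 + 0 = 6, q_0 = 6*0 + 1 = 1.
  i=1: a_1=1, p_1 = 1*6 + 1 = 7, q_1 = 1*1 + 0 = 1.
  i=2: a_2=1, p_2 = 1*7 + 6 = 13, q_2 = 1*1 + 1 = 2.
  i=3: a_3=2, p_3 = 2*13 + 7 = 33, q_3 = 2*2 + 1 = 5.
  i=4: a_4=4, p_4 = 4*33 + 13 = 145, q_4 = 4*5 + 2 = 22.
  i=5: a_5=3, p_5 = 3*145 + 33 = 468, q_5 = 3*22 + 5 = 71.
q_5 = 71 > 24, so the last convergent with denominator <= 24 is p_4/q_4 = 145/22.
The closest fraction with denominator <= 24 is either p_4/q_4 or the intermediate fraction (k*p_4 + p_3)/(k*q_4 + q_3) with the largest k >= 1 whose denominator stays <= 24; these approach x as k grows, and every other convergent or intermediate fraction in range is farther away.
Largest k: floor((24 - q_3)/q_4) = floor((24 - 5)/22) = 0.
Since k = 0, no intermediate fraction beyond p_4/q_4 has denominator <= 24, so the convergent 145/22 is the closest (its error is |468*22 - 145*71|/(71*22) = 1/1562).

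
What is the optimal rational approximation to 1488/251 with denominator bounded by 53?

83/14

Expand x = 1488/251 as a continued fraction with the Euclidean algorithm:
  1488 = 5*251 + 233, so a_0 = 5.
  251 = 1*233 + 18, so a_1 = 1.
  233 = 12*18 + 17, so a_2 = 12.
  18 = 1*17 + 1, so a_3 = 1.
  17 = 17*1 + 0, so a_4 = 17.
so x = [5; 1, 12, 1, 17].
Convergents (p_i = a_i*p_{i-1} + p_{i-2}, q_i = a_i*q_{i-1} + q_{i-2} with p_{-2}=0, p_{-1}=1, q_{-2}=1, q_{-1}=0), until the denominator exceeds 53:
  i=0: a_0=5, p_0 = 5*1 + 0 = 5, q_0 = 5*0 + 1 = 1.
  i=1: a_1=1, p_1 = 1*5 + 1 = 6, q_1 = 1*1 + 0 = 1.
  i=2: a_2=12, p_2 = 12*6 + 5 = 77, q_2 = 12*1 + 1 = 13.
  i=3: a_3=1, p_3 = 1*77 + 6 = 83, q_3 = 1*13 + 1 = 14.
  i=4: a_4=17, p_4 = 17*83 + 77 = 1488, q_4 = 17*14 + 13 = 251.
q_4 = 251 > 53, so the last convergent with denominator <= 53 is p_3/q_3 = 83/14.
The closest fraction with denominator <= 53 is either p_3/q_3 or the intermediate fraction (k*p_3 + p_2)/(k*q_3 + q_2) with the largest k >= 1 whose denominator stays <= 53; these approach x as k grows, and every other convergent or intermediate fraction in range is farther away.
Largest k: floor((53 - q_2)/q_3) = floor((53 - 13)/14) = 2.
That gives (2*83 + 77)/(2*14 + 13) = 243/41.
Compare the errors: |x - 83/14| = |1488*14 - 83*251|/(251*14) = 1/3514, and |x - 243/41| = |1488*41 - 243*251|/(251*41) = 15/10291.
Cross-multiplying, 1*10291 = 10291 < 52710 = 15*3514, so 1/3514 is smaller: the convergent 83/14 is closer to x than 243/41.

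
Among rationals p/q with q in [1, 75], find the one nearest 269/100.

191/71

Expand x = 269/100 as a continued fraction with the Euclidean algorithm:
  269 = 2*100 + 69, so a_0 = 2.
  100 = 1*69 + 31, so a_1 = 1.
  69 = 2*31 + 7, so a_2 = 2.
  31 = 4*7 + 3, so a_3 = 4.
  7 = 2*3 + 1, so a_4 = 2.
  3 = 3*1 + 0, so a_5 = 3.
so x = [2; 1, 2, 4, 2, 3].
Convergents (p_i = a_i*p_{i-1} + p_{i-2}, q_i = a_i*q_{i-1} + q_{i-2} with p_{-2}=0, p_{-1}=1, q_{-2}=1, q_{-1}=0), until the denominator exceeds 75:
  i=0: a_0=2, p_0 = 2*1 + 0 = 2, q_0 = 2*0 + 1 = 1.
  i=1: a_1=1, p_1 = 1*2 + 1 = 3, q_1 = 1*1 + 0 = 1.
  i=2: a_2=2, p_2 = 2*3 + 2 = 8, q_2 = 2*1 + 1 = 3.
  i=3: a_3=4, p_3 = 4*8 + 3 = 35, q_3 = 4*3 + 1 = 13.
  i=4: a_4=2, p_4 = 2*35 + 8 = 78, q_4 = 2*13 + 3 = 29.
  i=5: a_5=3, p_5 = 3*78 + 35 = 269, q_5 = 3*29 + 13 = 100.
q_5 = 100 > 75, so the last convergent with denominator <= 75 is p_4/q_4 = 78/29.
The closest fraction with denominator <= 75 is either p_4/q_4 or the intermediate fraction (k*p_4 + p_3)/(k*q_4 + q_3) with the largest k >= 1 whose denominator stays <= 75; these approach x as k grows, and every other convergent or intermediate fraction in range is farther away.
Largest k: floor((75 - q_3)/q_4) = floor((75 - 13)/29) = 2.
That gives (2*78 + 35)/(2*29 + 13) = 191/71.
Compare the errors: |x - 78/29| = |269*29 - 78*100|/(100*29) = 1/2900, and |x - 191/71| = |269*71 - 191*100|/(100*71) = 1/7100.
Cross-multiplying, 1*2900 = 2900 < 7100 = 1*7100, so 1/7100 is smaller: the intermediate fraction 191/71 is closer to x than 78/29.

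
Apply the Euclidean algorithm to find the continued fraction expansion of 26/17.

[1; 1, 1, 8]

Run the Euclidean algorithm on 26 and 17; the successive quotients are the partial quotients a_0, a_1, ... (each step inverts the fractional part left over by the previous one):
  26 = 1*17 + 9, so a_0 = 1.
  17 = 1*9 + 8, so a_1 = 1.
  9 = 1*8 + 1, so a_2 = 1.
  8 = 8*1 + 0, so a_3 = 8.
The remainder reaches 0 after 4 divisions, so the expansion has 4 partial quotients, read off in order.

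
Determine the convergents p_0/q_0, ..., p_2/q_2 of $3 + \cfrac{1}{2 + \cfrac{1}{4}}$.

Using the convergent recurrence p_i = a_i*p_{i-1} + p_{i-2}, q_i = a_i*q_{i-1} + q_{i-2} with p_{-2}=0, p_{-1}=1, q_{-2}=1, q_{-1}=0:
  i=0: a_0=3, p_0 = 3*1 + 0 = 3, q_0 = 3*0 + 1 = 1.
  i=1: a_1=2, p_1 = 2*3 + 1 = 7, q_1 = 2*1 + 0 = 2.
  i=2: a_2=4, p_2 = 4*7 + 3 = 31, q_2 = 4*2 + 1 = 9.

3/1, 7/2, 31/9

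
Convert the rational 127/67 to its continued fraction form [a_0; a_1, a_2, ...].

[1; 1, 8, 1, 1, 3]

Run the Euclidean algorithm on 127 and 67; the successive quotients are the partial quotients a_0, a_1, ... (each step inverts the fractional part left over by the previous one):
  127 = 1*67 + 60, so a_0 = 1.
  67 = 1*60 + 7, so a_1 = 1.
  60 = 8*7 + 4, so a_2 = 8.
  7 = 1*4 + 3, so a_3 = 1.
  4 = 1*3 + 1, so a_4 = 1.
  3 = 3*1 + 0, so a_5 = 3.
The remainder reaches 0 after 6 divisions, so the expansion has 6 partial quotients, read off in order.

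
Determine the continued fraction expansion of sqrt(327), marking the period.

[18; (12, 36)]

Write x_i = (sqrt(327) + m_i)/d_i with (m_0, d_0) = (0, 1). a_0 = floor(sqrt(327)) = 18, since 18^2 = 324 <= 327 < 361 = 19^2.
Iterate m_{i+1} = d_i*a_i - m_i, d_{i+1} = (327 - m_{i+1}^2)/d_i, a_{i+1} = floor((a_0 + m_{i+1})/d_{i+1}):
  m_1 = 1*18 - 0 = 18, d_1 = (327 - 18^2)/1 = 3/1 = 3, a_1 = floor((18 + 18)/3) = 12.
  m_2 = 3*12 - 18 = 18, d_2 = (327 - 18^2)/3 = 3/3 = 1, a_2 = floor((18 + 18)/1) = 36.
  m_3 = 1*36 - 18 = 18, d_3 = (327 - 18^2)/1 = 3/1 = 3: (m_3, d_3) = (m_1, d_1) = (18, 3), so from here the quotients repeat a_1, a_2; the period length is 2.
Hence the expansion of sqrt(327) is a_0 = 18 followed by the repeating block 12, 36 (period 2).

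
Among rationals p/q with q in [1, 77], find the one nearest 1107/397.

145/52

Expand x = 1107/397 as a continued fraction with the Euclidean algorithm:
  1107 = 2*397 + 313, so a_0 = 2.
  397 = 1*313 + 84, so a_1 = 1.
  313 = 3*84 + 61, so a_2 = 3.
  84 = 1*61 + 23, so a_3 = 1.
  61 = 2*23 + 15, so a_4 = 2.
  23 = 1*15 + 8, so a_5 = 1.
  15 = 1*8 + 7, so a_6 = 1.
  8 = 1*7 + 1, so a_7 = 1.
  7 = 7*1 + 0, so a_8 = 7.
so x = [2; 1, 3, 1, 2, 1, 1, 1, 7].
Convergents (p_i = a_i*p_{i-1} + p_{i-2}, q_i = a_i*q_{i-1} + q_{i-2} with p_{-2}=0, p_{-1}=1, q_{-2}=1, q_{-1}=0), until the denominator exceeds 77:
  i=0: a_0=2, p_0 = 2*1 + 0 = 2, q_0 = 2*0 + 1 = 1.
  i=1: a_1=1, p_1 = 1*2 + 1 = 3, q_1 = 1*1 + 0 = 1.
  i=2: a_2=3, p_2 = 3*3 + 2 = 11, q_2 = 3*1 + 1 = 4.
  i=3: a_3=1, p_3 = 1*11 + 3 = 14, q_3 = 1*4 + 1 = 5.
  i=4: a_4=2, p_4 = 2*14 + 11 = 39, q_4 = 2*5 + 4 = 14.
  i=5: a_5=1, p_5 = 1*39 + 14 = 53, q_5 = 1*14 + 5 = 19.
  i=6: a_6=1, p_6 = 1*53 + 39 = 92, q_6 = 1*19 + 14 = 33.
  i=7: a_7=1, p_7 = 1*92 + 53 = 145, q_7 = 1*33 + 19 = 52.
  i=8: a_8=7, p_8 = 7*145 + 92 = 1107, q_8 = 7*52 + 33 = 397.
q_8 = 397 > 77, so the last convergent with denominator <= 77 is p_7/q_7 = 145/52.
The closest fraction with denominator <= 77 is either p_7/q_7 or the intermediate fraction (k*p_7 + p_6)/(k*q_7 + q_6) with the largest k >= 1 whose denominator stays <= 77; these approach x as k grows, and every other convergent or intermediate fraction in range is farther away.
Largest k: floor((77 - q_6)/q_7) = floor((77 - 33)/52) = 0.
Since k = 0, no intermediate fraction beyond p_7/q_7 has denominator <= 77, so the convergent 145/52 is the closest (its error is |1107*52 - 145*397|/(397*52) = 1/20644).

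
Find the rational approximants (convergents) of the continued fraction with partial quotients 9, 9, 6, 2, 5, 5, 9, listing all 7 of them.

9/1, 82/9, 501/55, 1084/119, 5921/650, 30689/3369, 282122/30971

Using the convergent recurrence p_i = a_i*p_{i-1} + p_{i-2}, q_i = a_i*q_{i-1} + q_{i-2} with p_{-2}=0, p_{-1}=1, q_{-2}=1, q_{-1}=0:
  i=0: a_0=9, p_0 = 9*1 + 0 = 9, q_0 = 9*0 + 1 = 1.
  i=1: a_1=9, p_1 = 9*9 + 1 = 82, q_1 = 9*1 + 0 = 9.
  i=2: a_2=6, p_2 = 6*82 + 9 = 501, q_2 = 6*9 + 1 = 55.
  i=3: a_3=2, p_3 = 2*501 + 82 = 1084, q_3 = 2*55 + 9 = 119.
  i=4: a_4=5, p_4 = 5*1084 + 501 = 5921, q_4 = 5*119 + 55 = 650.
  i=5: a_5=5, p_5 = 5*5921 + 1084 = 30689, q_5 = 5*650 + 119 = 3369.
  i=6: a_6=9, p_6 = 9*30689 + 5921 = 282122, q_6 = 9*3369 + 650 = 30971.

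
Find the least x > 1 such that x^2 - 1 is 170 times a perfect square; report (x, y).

(x, y) = (339, 26)

First expand sqrt(170) as a continued fraction. With x_i = (sqrt(170) + m_i)/d_i and (m_0, d_0) = (0, 1): a_0 = floor(sqrt(170)) = 13, since 13^2 = 169 <= 170 < 196 = 14^2.
Iterate m_{i+1} = d_i*a_i - m_i, d_{i+1} = (170 - m_{i+1}^2)/d_i, a_{i+1} = floor((a_0 + m_{i+1})/d_{i+1}):
  m_1 = 1*13 - 0 = 13, d_1 = (170 - 13^2)/1 = 1/1 = 1, a_1 = floor((13 + 13)/1) = 26.
  m_2 = 1*26 - 13 = 13, d_2 = (170 - 13^2)/1 = 1/1 = 1: (m_2, d_2) = (m_1, d_1) = (13, 1), so from here the quotient a_1 repeats; the period length is 1.
So sqrt(170) = [13; (26)] with period length k = 1.
k is odd, so (p_{k-1}, q_{k-1}) only solves x^2 - 170y^2 = -1 and the fundamental solution of x^2 - 170y^2 = 1 is (p_{2k-1}, q_{2k-1}) = (p_1, q_1); compute convergents through index 1, running through the period twice.
Convergents (p_i = a_i*p_{i-1} + p_{i-2}, q_i = a_i*q_{i-1} + q_{i-2} with p_{-2}=0, p_{-1}=1, q_{-2}=1, q_{-1}=0):
  i=0: a_0=13, p_0 = 13*1 + 0 = 13, q_0 = 13*0 + 1 = 1.
  i=1: a_1=26, p_1 = 26*13 + 1 = 339, q_1 = 26*1 + 0 = 26.
Indeed p_0^2 - 170*q_0^2 = 169 - 170 = -1, not +1.
Check: 339^2 - 170*26^2 = 114921 - 114920 = 1, so (x, y) = (339, 26) solves the equation, and by the theorem it is the least positive solution.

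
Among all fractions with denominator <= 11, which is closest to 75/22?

17/5

Expand x = 75/22 as a continued fraction with the Euclidean algorithm:
  75 = 3*22 + 9, so a_0 = 3.
  22 = 2*9 + 4, so a_1 = 2.
  9 = 2*4 + 1, so a_2 = 2.
  4 = 4*1 + 0, so a_3 = 4.
so x = [3; 2, 2, 4].
Convergents (p_i = a_i*p_{i-1} + p_{i-2}, q_i = a_i*q_{i-1} + q_{i-2} with p_{-2}=0, p_{-1}=1, q_{-2}=1, q_{-1}=0), until the denominator exceeds 11:
  i=0: a_0=3, p_0 = 3*1 + 0 = 3, q_0 = 3*0 + 1 = 1.
  i=1: a_1=2, p_1 = 2*3 + 1 = 7, q_1 = 2*1 + 0 = 2.
  i=2: a_2=2, p_2 = 2*7 + 3 = 17, q_2 = 2*2 + 1 = 5.
  i=3: a_3=4, p_3 = 4*17 + 7 = 75, q_3 = 4*5 + 2 = 22.
q_3 = 22 > 11, so the last convergent with denominator <= 11 is p_2/q_2 = 17/5.
The closest fraction with denominator <= 11 is either p_2/q_2 or the intermediate fraction (k*p_2 + p_1)/(k*q_2 + q_1) with the largest k >= 1 whose denominator stays <= 11; these approach x as k grows, and every other convergent or intermediate fraction in range is farther away.
Largest k: floor((11 - q_1)/q_2) = floor((11 - 2)/5) = 1.
That gives (1*17 + 7)/(1*5 + 2) = 24/7.
Compare the errors: |x - 17/5| = |75*5 - 17*22|/(22*5) = 1/110, and |x - 24/7| = |75*7 - 24*22|/(22*7) = 3/154.
Cross-multiplying, 1*154 = 154 < 330 = 3*110, so 1/110 is smaller: the convergent 17/5 is closer to x than 24/7.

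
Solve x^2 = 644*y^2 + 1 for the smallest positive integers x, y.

(x, y) = (11775, 464)

First expand sqrt(644) as a continued fraction. With x_i = (sqrt(644) + m_i)/d_i and (m_0, d_0) = (0, 1): a_0 = floor(sqrt(644)) = 25, since 25^2 = 625 <= 644 < 676 = 26^2.
Iterate m_{i+1} = d_i*a_i - m_i, d_{i+1} = (644 - m_{i+1}^2)/d_i, a_{i+1} = floor((a_0 + m_{i+1})/d_{i+1}):
  m_1 = 1*25 - 0 = 25, d_1 = (644 - 25^2)/1 = 19/1 = 19, a_1 = floor((25 + 25)/19) = 2.
  m_2 = 19*2 - 25 = 13, d_2 = (644 - 13^2)/19 = 475/19 = 25, a_2 = floor((25 + 13)/25) = 1.
  m_3 = 25*1 - 13 = 12, d_3 = (644 - 12^2)/25 = 500/25 = 20, a_3 = floor((25 + 12)/20) = 1.
  m_4 = 20*1 - 12 = 8, d_4 = (644 - 8^2)/20 = 580/20 = 29, a_4 = floor((25 + 8)/29) = 1.
  m_5 = 29*1 - 8 = 21, d_5 = (644 - 21^2)/29 = 203/29 = 7, a_5 = floor((25 + 21)/7) = 6.
  m_6 = 7*6 - 21 = 21, d_6 = (644 - 21^2)/7 = 203/7 = 29, a_6 = floor((25 + 21)/29) = 1.
  m_7 = 29*1 - 21 = 8, d_7 = (644 - 8^2)/29 = 580/29 = 20, a_7 = floor((25 + 8)/20) = 1.
  m_8 = 20*1 - 8 = 12, d_8 = (644 - 12^2)/20 = 500/20 = 25, a_8 = floor((25 + 12)/25) = 1.
  m_9 = 25*1 - 12 = 13, d_9 = (644 - 13^2)/25 = 475/25 = 19, a_9 = floor((25 + 13)/19) = 2.
  m_10 = 19*2 - 13 = 25, d_10 = (644 - 25^2)/19 = 19/19 = 1, a_10 = floor((25 + 25)/1) = 50.
  m_11 = 1*50 - 25 = 25, d_11 = (644 - 25^2)/1 = 19/1 = 19: (m_11, d_11) = (m_1, d_1) = (25, 19), so from here the quotients repeat a_1, ..., a_10; the period length is 10.
So sqrt(644) = [25; (2, 1, 1, 1, 6, 1, 1, 1, 2, 50)] with period length k = 10.
k is even, so the fundamental solution of x^2 - 644y^2 = 1 is (p_{k-1}, q_{k-1}) = (p_9, q_9); compute convergents through index 9.
Convergents (p_i = a_i*p_{i-1} + p_{i-2}, q_i = a_i*q_{i-1} + q_{i-2} with p_{-2}=0, p_{-1}=1, q_{-2}=1, q_{-1}=0):
  i=0: a_0=25, p_0 = 25*1 + 0 = 25, q_0 = 25*0 + 1 = 1.
  i=1: a_1=2, p_1 = 2*25 + 1 = 51, q_1 = 2*1 + 0 = 2.
  i=2: a_2=1, p_2 = 1*51 + 25 = 76, q_2 = 1*2 + 1 = 3.
  i=3: a_3=1, p_3 = 1*76 + 51 = 127, q_3 = 1*3 + 2 = 5.
  i=4: a_4=1, p_4 = 1*127 + 76 = 203, q_4 = 1*5 + 3 = 8.
  i=5: a_5=6, p_5 = 6*203 + 127 = 1345, q_5 = 6*8 + 5 = 53.
  i=6: a_6=1, p_6 = 1*1345 + 203 = 1548, q_6 = 1*53 + 8 = 61.
  i=7: a_7=1, p_7 = 1*1548 + 1345 = 2893, q_7 = 1*61 + 53 = 114.
  i=8: a_8=1, p_8 = 1*2893 + 1548 = 4441, q_8 = 1*114 + 61 = 175.
  i=9: a_9=2, p_9 = 2*4441 + 2893 = 11775, q_9 = 2*175 + 114 = 464.
Check: 11775^2 - 644*464^2 = 138650625 - 138650624 = 1, so (x, y) = (11775, 464) solves the equation, and by the theorem it is the least positive solution.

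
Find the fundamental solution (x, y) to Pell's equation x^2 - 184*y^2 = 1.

First expand sqrt(184) as a continued fraction. With x_i = (sqrt(184) + m_i)/d_i and (m_0, d_0) = (0, 1): a_0 = floor(sqrt(184)) = 13, since 13^2 = 169 <= 184 < 196 = 14^2.
Iterate m_{i+1} = d_i*a_i - m_i, d_{i+1} = (184 - m_{i+1}^2)/d_i, a_{i+1} = floor((a_0 + m_{i+1})/d_{i+1}):
  m_1 = 1*13 - 0 = 13, d_1 = (184 - 13^2)/1 = 15/1 = 15, a_1 = floor((13 + 13)/15) = 1.
  m_2 = 15*1 - 13 = 2, d_2 = (184 - 2^2)/15 = 180/15 = 12, a_2 = floor((13 + 2)/12) = 1.
  m_3 = 12*1 - 2 = 10, d_3 = (184 - 10^2)/12 = 84/12 = 7, a_3 = floor((13 + 10)/7) = 3.
  m_4 = 7*3 - 10 = 11, d_4 = (184 - 11^2)/7 = 63/7 = 9, a_4 = floor((13 + 11)/9) = 2.
  m_5 = 9*2 - 11 = 7, d_5 = (184 - 7^2)/9 = 135/9 = 15, a_5 = floor((13 + 7)/15) = 1.
  m_6 = 15*1 - 7 = 8, d_6 = (184 - 8^2)/15 = 120/15 = 8, a_6 = floor((13 + 8)/8) = 2.
  m_7 = 8*2 - 8 = 8, d_7 = (184 - 8^2)/8 = 120/8 = 15, a_7 = floor((13 + 8)/15) = 1.
  m_8 = 15*1 - 8 = 7, d_8 = (184 - 7^2)/15 = 135/15 = 9, a_8 = floor((13 + 7)/9) = 2.
  m_9 = 9*2 - 7 = 11, d_9 = (184 - 11^2)/9 = 63/9 = 7, a_9 = floor((13 + 11)/7) = 3.
  m_10 = 7*3 - 11 = 10, d_10 = (184 - 10^2)/7 = 84/7 = 12, a_10 = floor((13 + 10)/12) = 1.
  m_11 = 12*1 - 10 = 2, d_11 = (184 - 2^2)/12 = 180/12 = 15, a_11 = floor((13 + 2)/15) = 1.
  m_12 = 15*1 - 2 = 13, d_12 = (184 - 13^2)/15 = 15/15 = 1, a_12 = floor((13 + 13)/1) = 26.
  m_13 = 1*26 - 13 = 13, d_13 = (184 - 13^2)/1 = 15/1 = 15: (m_13, d_13) = (m_1, d_1) = (13, 15), so from here the quotients repeat a_1, ..., a_12; the period length is 12.
So sqrt(184) = [13; (1, 1, 3, 2, 1, 2, 1, 2, 3, 1, 1, 26)] with period length k = 12.
k is even, so the fundamental solution of x^2 - 184y^2 = 1 is (p_{k-1}, q_{k-1}) = (p_11, q_11); compute convergents through index 11.
Convergents (p_i = a_i*p_{i-1} + p_{i-2}, q_i = a_i*q_{i-1} + q_{i-2} with p_{-2}=0, p_{-1}=1, q_{-2}=1, q_{-1}=0):
  i=0: a_0=13, p_0 = 13*1 + 0 = 13, q_0 = 13*0 + 1 = 1.
  i=1: a_1=1, p_1 = 1*13 + 1 = 14, q_1 = 1*1 + 0 = 1.
  i=2: a_2=1, p_2 = 1*14 + 13 = 27, q_2 = 1*1 + 1 = 2.
  i=3: a_3=3, p_3 = 3*27 + 14 = 95, q_3 = 3*2 + 1 = 7.
  i=4: a_4=2, p_4 = 2*95 + 27 = 217, q_4 = 2*7 + 2 = 16.
  i=5: a_5=1, p_5 = 1*217 + 95 = 312, q_5 = 1*16 + 7 = 23.
  i=6: a_6=2, p_6 = 2*312 + 217 = 841, q_6 = 2*23 + 16 = 62.
  i=7: a_7=1, p_7 = 1*841 + 312 = 1153, q_7 = 1*62 + 23 = 85.
  i=8: a_8=2, p_8 = 2*1153 + 841 = 3147, q_8 = 2*85 + 62 = 232.
  i=9: a_9=3, p_9 = 3*3147 + 1153 = 10594, q_9 = 3*232 + 85 = 781.
  i=10: a_10=1, p_10 = 1*10594 + 3147 = 13741, q_10 = 1*781 + 232 = 1013.
  i=11: a_11=1, p_11 = 1*13741 + 10594 = 24335, q_11 = 1*1013 + 781 = 1794.
Check: 24335^2 - 184*1794^2 = 592192225 - 592192224 = 1, so (x, y) = (24335, 1794) solves the equation, and by the theorem it is the least positive solution.

(x, y) = (24335, 1794)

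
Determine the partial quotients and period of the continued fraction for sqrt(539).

[23; (4, 1, 1, 1, 1, 1, 4, 46)]

Write x_i = (sqrt(539) + m_i)/d_i with (m_0, d_0) = (0, 1). a_0 = floor(sqrt(539)) = 23, since 23^2 = 529 <= 539 < 576 = 24^2.
Iterate m_{i+1} = d_i*a_i - m_i, d_{i+1} = (539 - m_{i+1}^2)/d_i, a_{i+1} = floor((a_0 + m_{i+1})/d_{i+1}):
  m_1 = 1*23 - 0 = 23, d_1 = (539 - 23^2)/1 = 10/1 = 10, a_1 = floor((23 + 23)/10) = 4.
  m_2 = 10*4 - 23 = 17, d_2 = (539 - 17^2)/10 = 250/10 = 25, a_2 = floor((23 + 17)/25) = 1.
  m_3 = 25*1 - 17 = 8, d_3 = (539 - 8^2)/25 = 475/25 = 19, a_3 = floor((23 + 8)/19) = 1.
  m_4 = 19*1 - 8 = 11, d_4 = (539 - 11^2)/19 = 418/19 = 22, a_4 = floor((23 + 11)/22) = 1.
  m_5 = 22*1 - 11 = 11, d_5 = (539 - 11^2)/22 = 418/22 = 19, a_5 = floor((23 + 11)/19) = 1.
  m_6 = 19*1 - 11 = 8, d_6 = (539 - 8^2)/19 = 475/19 = 25, a_6 = floor((23 + 8)/25) = 1.
  m_7 = 25*1 - 8 = 17, d_7 = (539 - 17^2)/25 = 250/25 = 10, a_7 = floor((23 + 17)/10) = 4.
  m_8 = 10*4 - 17 = 23, d_8 = (539 - 23^2)/10 = 10/10 = 1, a_8 = floor((23 + 23)/1) = 46.
  m_9 = 1*46 - 23 = 23, d_9 = (539 - 23^2)/1 = 10/1 = 10: (m_9, d_9) = (m_1, d_1) = (23, 10), so from here the quotients repeat a_1, ..., a_8; the period length is 8.
Hence the expansion of sqrt(539) is a_0 = 23 followed by the repeating block 4, 1, 1, 1, 1, 1, 4, 46 (period 8).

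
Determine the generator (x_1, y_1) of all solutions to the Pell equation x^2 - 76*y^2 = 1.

(x, y) = (57799, 6630)

First expand sqrt(76) as a continued fraction. With x_i = (sqrt(76) + m_i)/d_i and (m_0, d_0) = (0, 1): a_0 = floor(sqrt(76)) = 8, since 8^2 = 64 <= 76 < 81 = 9^2.
Iterate m_{i+1} = d_i*a_i - m_i, d_{i+1} = (76 - m_{i+1}^2)/d_i, a_{i+1} = floor((a_0 + m_{i+1})/d_{i+1}):
  m_1 = 1*8 - 0 = 8, d_1 = (76 - 8^2)/1 = 12/1 = 12, a_1 = floor((8 + 8)/12) = 1.
  m_2 = 12*1 - 8 = 4, d_2 = (76 - 4^2)/12 = 60/12 = 5, a_2 = floor((8 + 4)/5) = 2.
  m_3 = 5*2 - 4 = 6, d_3 = (76 - 6^2)/5 = 40/5 = 8, a_3 = floor((8 + 6)/8) = 1.
  m_4 = 8*1 - 6 = 2, d_4 = (76 - 2^2)/8 = 72/8 = 9, a_4 = floor((8 + 2)/9) = 1.
  m_5 = 9*1 - 2 = 7, d_5 = (76 - 7^2)/9 = 27/9 = 3, a_5 = floor((8 + 7)/3) = 5.
  m_6 = 3*5 - 7 = 8, d_6 = (76 - 8^2)/3 = 12/3 = 4, a_6 = floor((8 + 8)/4) = 4.
  m_7 = 4*4 - 8 = 8, d_7 = (76 - 8^2)/4 = 12/4 = 3, a_7 = floor((8 + 8)/3) = 5.
  m_8 = 3*5 - 8 = 7, d_8 = (76 - 7^2)/3 = 27/3 = 9, a_8 = floor((8 + 7)/9) = 1.
  m_9 = 9*1 - 7 = 2, d_9 = (76 - 2^2)/9 = 72/9 = 8, a_9 = floor((8 + 2)/8) = 1.
  m_10 = 8*1 - 2 = 6, d_10 = (76 - 6^2)/8 = 40/8 = 5, a_10 = floor((8 + 6)/5) = 2.
  m_11 = 5*2 - 6 = 4, d_11 = (76 - 4^2)/5 = 60/5 = 12, a_11 = floor((8 + 4)/12) = 1.
  m_12 = 12*1 - 4 = 8, d_12 = (76 - 8^2)/12 = 12/12 = 1, a_12 = floor((8 + 8)/1) = 16.
  m_13 = 1*16 - 8 = 8, d_13 = (76 - 8^2)/1 = 12/1 = 12: (m_13, d_13) = (m_1, d_1) = (8, 12), so from here the quotients repeat a_1, ..., a_12; the period length is 12.
So sqrt(76) = [8; (1, 2, 1, 1, 5, 4, 5, 1, 1, 2, 1, 16)] with period length k = 12.
k is even, so the fundamental solution of x^2 - 76y^2 = 1 is (p_{k-1}, q_{k-1}) = (p_11, q_11); compute convergents through index 11.
Convergents (p_i = a_i*p_{i-1} + p_{i-2}, q_i = a_i*q_{i-1} + q_{i-2} with p_{-2}=0, p_{-1}=1, q_{-2}=1, q_{-1}=0):
  i=0: a_0=8, p_0 = 8*1 + 0 = 8, q_0 = 8*0 + 1 = 1.
  i=1: a_1=1, p_1 = 1*8 + 1 = 9, q_1 = 1*1 + 0 = 1.
  i=2: a_2=2, p_2 = 2*9 + 8 = 26, q_2 = 2*1 + 1 = 3.
  i=3: a_3=1, p_3 = 1*26 + 9 = 35, q_3 = 1*3 + 1 = 4.
  i=4: a_4=1, p_4 = 1*35 + 26 = 61, q_4 = 1*4 + 3 = 7.
  i=5: a_5=5, p_5 = 5*61 + 35 = 340, q_5 = 5*7 + 4 = 39.
  i=6: a_6=4, p_6 = 4*340 + 61 = 1421, q_6 = 4*39 + 7 = 163.
  i=7: a_7=5, p_7 = 5*1421 + 340 = 7445, q_7 = 5*163 + 39 = 854.
  i=8: a_8=1, p_8 = 1*7445 + 1421 = 8866, q_8 = 1*854 + 163 = 1017.
  i=9: a_9=1, p_9 = 1*8866 + 7445 = 16311, q_9 = 1*1017 + 854 = 1871.
  i=10: a_10=2, p_10 = 2*16311 + 8866 = 41488, q_10 = 2*1871 + 1017 = 4759.
  i=11: a_11=1, p_11 = 1*41488 + 16311 = 57799, q_11 = 1*4759 + 1871 = 6630.
Check: 57799^2 - 76*6630^2 = 3340724401 - 3340724400 = 1, so (x, y) = (57799, 6630) solves the equation, and by the theorem it is the least positive solution.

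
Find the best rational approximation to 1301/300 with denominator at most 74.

321/74

Expand x = 1301/300 as a continued fraction with the Euclidean algorithm:
  1301 = 4*300 + 101, so a_0 = 4.
  300 = 2*101 + 98, so a_1 = 2.
  101 = 1*98 + 3, so a_2 = 1.
  98 = 32*3 + 2, so a_3 = 32.
  3 = 1*2 + 1, so a_4 = 1.
  2 = 2*1 + 0, so a_5 = 2.
so x = [4; 2, 1, 32, 1, 2].
Convergents (p_i = a_i*p_{i-1} + p_{i-2}, q_i = a_i*q_{i-1} + q_{i-2} with p_{-2}=0, p_{-1}=1, q_{-2}=1, q_{-1}=0), until the denominator exceeds 74:
  i=0: a_0=4, p_0 = 4*1 + 0 = 4, q_0 = 4*0 + 1 = 1.
  i=1: a_1=2, p_1 = 2*4 + 1 = 9, q_1 = 2*1 + 0 = 2.
  i=2: a_2=1, p_2 = 1*9 + 4 = 13, q_2 = 1*2 + 1 = 3.
  i=3: a_3=32, p_3 = 32*13 + 9 = 425, q_3 = 32*3 + 2 = 98.
q_3 = 98 > 74, so the last convergent with denominator <= 74 is p_2/q_2 = 13/3.
The closest fraction with denominator <= 74 is either p_2/q_2 or the intermediate fraction (k*p_2 + p_1)/(k*q_2 + q_1) with the largest k >= 1 whose denominator stays <= 74; these approach x as k grows, and every other convergent or intermediate fraction in range is farther away.
Largest k: floor((74 - q_1)/q_2) = floor((74 - 2)/3) = 24.
That gives (24*13 + 9)/(24*3 + 2) = 321/74.
Compare the errors: |x - 13/3| = |1301*3 - 13*300|/(300*3) = 3/900, and |x - 321/74| = |1301*74 - 321*300|/(300*74) = 26/22200.
Cross-multiplying, 26*900 = 23400 < 66600 = 3*22200, so 26/22200 is smaller: the intermediate fraction 321/74 is closer to x than 13/3.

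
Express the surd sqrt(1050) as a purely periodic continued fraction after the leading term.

Write x_i = (sqrt(1050) + m_i)/d_i with (m_0, d_0) = (0, 1). a_0 = floor(sqrt(1050)) = 32, since 32^2 = 1024 <= 1050 < 1089 = 33^2.
Iterate m_{i+1} = d_i*a_i - m_i, d_{i+1} = (1050 - m_{i+1}^2)/d_i, a_{i+1} = floor((a_0 + m_{i+1})/d_{i+1}):
  m_1 = 1*32 - 0 = 32, d_1 = (1050 - 32^2)/1 = 26/1 = 26, a_1 = floor((32 + 32)/26) = 2.
  m_2 = 26*2 - 32 = 20, d_2 = (1050 - 20^2)/26 = 650/26 = 25, a_2 = floor((32 + 20)/25) = 2.
  m_3 = 25*2 - 20 = 30, d_3 = (1050 - 30^2)/25 = 150/25 = 6, a_3 = floor((32 + 30)/6) = 10.
  m_4 = 6*10 - 30 = 30, d_4 = (1050 - 30^2)/6 = 150/6 = 25, a_4 = floor((32 + 30)/25) = 2.
  m_5 = 25*2 - 30 = 20, d_5 = (1050 - 20^2)/25 = 650/25 = 26, a_5 = floor((32 + 20)/26) = 2.
  m_6 = 26*2 - 20 = 32, d_6 = (1050 - 32^2)/26 = 26/26 = 1, a_6 = floor((32 + 32)/1) = 64.
  m_7 = 1*64 - 32 = 32, d_7 = (1050 - 32^2)/1 = 26/1 = 26: (m_7, d_7) = (m_1, d_1) = (32, 26), so from here the quotients repeat a_1, ..., a_6; the period length is 6.
Hence the expansion of sqrt(1050) is a_0 = 32 followed by the repeating block 2, 2, 10, 2, 2, 64 (period 6).

[32; (2, 2, 10, 2, 2, 64)]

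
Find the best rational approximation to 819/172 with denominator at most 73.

100/21

Expand x = 819/172 as a continued fraction with the Euclidean algorithm:
  819 = 4*172 + 131, so a_0 = 4.
  172 = 1*131 + 41, so a_1 = 1.
  131 = 3*41 + 8, so a_2 = 3.
  41 = 5*8 + 1, so a_3 = 5.
  8 = 8*1 + 0, so a_4 = 8.
so x = [4; 1, 3, 5, 8].
Convergents (p_i = a_i*p_{i-1} + p_{i-2}, q_i = a_i*q_{i-1} + q_{i-2} with p_{-2}=0, p_{-1}=1, q_{-2}=1, q_{-1}=0), until the denominator exceeds 73:
  i=0: a_0=4, p_0 = 4*1 + 0 = 4, q_0 = 4*0 + 1 = 1.
  i=1: a_1=1, p_1 = 1*4 + 1 = 5, q_1 = 1*1 + 0 = 1.
  i=2: a_2=3, p_2 = 3*5 + 4 = 19, q_2 = 3*1 + 1 = 4.
  i=3: a_3=5, p_3 = 5*19 + 5 = 100, q_3 = 5*4 + 1 = 21.
  i=4: a_4=8, p_4 = 8*100 + 19 = 819, q_4 = 8*21 + 4 = 172.
q_4 = 172 > 73, so the last convergent with denominator <= 73 is p_3/q_3 = 100/21.
The closest fraction with denominator <= 73 is either p_3/q_3 or the intermediate fraction (k*p_3 + p_2)/(k*q_3 + q_2) with the largest k >= 1 whose denominator stays <= 73; these approach x as k grows, and every other convergent or intermediate fraction in range is farther away.
Largest k: floor((73 - q_2)/q_3) = floor((73 - 4)/21) = 3.
That gives (3*100 + 19)/(3*21 + 4) = 319/67.
Compare the errors: |x - 100/21| = |819*21 - 100*172|/(172*21) = 1/3612, and |x - 319/67| = |819*67 - 319*172|/(172*67) = 5/11524.
Cross-multiplying, 1*11524 = 11524 < 18060 = 5*3612, so 1/3612 is smaller: the convergent 100/21 is closer to x than 319/67.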